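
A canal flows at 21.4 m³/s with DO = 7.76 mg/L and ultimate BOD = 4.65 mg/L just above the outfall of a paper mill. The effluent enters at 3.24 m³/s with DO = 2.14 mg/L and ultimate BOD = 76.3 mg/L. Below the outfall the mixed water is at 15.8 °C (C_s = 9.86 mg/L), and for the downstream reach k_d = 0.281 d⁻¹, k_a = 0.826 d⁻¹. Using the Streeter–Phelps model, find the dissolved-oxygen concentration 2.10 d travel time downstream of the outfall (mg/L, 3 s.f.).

DO ≈ 6.62 mg/L

Mixed DO = (21.4×7.76 + 3.24×2.14)/(21.4+3.24) = 173.0/24.64 = 7.021 mg/L.
Mixed L₀ = (21.4×4.65 + 3.24×76.3)/(24.64) = 346.7/24.64 = 14.07 mg/L.
Initial deficit D₀ = C_s − DO₀ = 9.86 − 7.021 = 2.839 mg/L.
D(2.10) = [0.281×14.07/(0.826−0.281)](e^(−0.281×2.10) − e^(−0.826×2.10)) + 2.839 e^(−0.826×2.10)
= 7.255 × (0.5543 − 0.1765) + 2.839 × 0.1765 = 3.242 mg/L.
DO = 9.86 − 3.242 = 6.618 mg/L.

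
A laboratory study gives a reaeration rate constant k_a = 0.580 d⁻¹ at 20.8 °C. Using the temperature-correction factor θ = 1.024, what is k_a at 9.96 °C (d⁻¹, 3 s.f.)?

k_a(T₂) = k_a(T₁) · θ^(T₂−T₁) = 0.580 × 1.024^(9.96−20.8)
= 0.580 × 1.024^-10.8 = 0.580 × 0.7733 = 0.4485 d⁻¹.

k_a ≈ 0.449 d⁻¹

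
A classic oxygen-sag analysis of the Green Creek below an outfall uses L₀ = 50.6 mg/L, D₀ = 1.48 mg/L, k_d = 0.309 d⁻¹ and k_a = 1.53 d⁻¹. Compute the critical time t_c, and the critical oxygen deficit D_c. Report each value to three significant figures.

t_c ≈ 1.21 d; D_c ≈ 7.03 mg/L

At the critical point dD/dt = 0, so k_d L₀ e^(−k_d t) = k_a D. Substituting D(t) from the Streeter–Phelps equation and solving for t gives
t_c = ln[(k_a/k_d)(1 − D₀(k_a−k_d)/(k_d L₀))] / (k_a−k_d).
Here k_a−k_d = 1.221 d⁻¹ and 1 − D₀(k_a−k_d)/(k_d L₀) = 1 − 1.48×1.221/(0.309×50.6) = 0.8844, so
t_c = ln(4.951 × 0.8844) / 1.221 = 1.477 / 1.221 = 1.210 d.
L(t_c) = L₀ e^(−k_d t_c) = 50.6 × 0.6881 = 34.82 mg/L, and at the critical point k_a D_c = k_d L, so D_c = (0.309/1.53) × 34.82 = 7.032 mg/L.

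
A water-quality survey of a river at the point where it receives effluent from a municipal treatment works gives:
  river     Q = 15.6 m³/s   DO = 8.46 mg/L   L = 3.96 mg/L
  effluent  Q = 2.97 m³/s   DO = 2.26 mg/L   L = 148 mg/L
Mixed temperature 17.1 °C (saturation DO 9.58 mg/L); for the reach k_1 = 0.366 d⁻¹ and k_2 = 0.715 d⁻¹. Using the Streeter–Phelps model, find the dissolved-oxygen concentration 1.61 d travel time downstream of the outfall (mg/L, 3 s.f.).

Mixed DO = (15.6×8.46 + 2.97×2.26)/(15.6+2.97) = 138.7/18.57 = 7.468 mg/L.
Mixed L₀ = (15.6×3.96 + 2.97×148)/(18.57) = 501.3/18.57 = 27.00 mg/L.
Initial deficit D₀ = C_s − DO₀ = 9.58 − 7.468 = 2.112 mg/L.
D(1.61) = [0.366×27.00/(0.715−0.366)](e^(−0.366×1.61) − e^(−0.715×1.61)) + 2.112 e^(−0.715×1.61)
= 28.31 × (0.5547 − 0.3163) + 2.112 × 0.3163 = 7.419 mg/L.
DO = 9.58 − 7.419 = 2.161 mg/L.

DO ≈ 2.16 mg/L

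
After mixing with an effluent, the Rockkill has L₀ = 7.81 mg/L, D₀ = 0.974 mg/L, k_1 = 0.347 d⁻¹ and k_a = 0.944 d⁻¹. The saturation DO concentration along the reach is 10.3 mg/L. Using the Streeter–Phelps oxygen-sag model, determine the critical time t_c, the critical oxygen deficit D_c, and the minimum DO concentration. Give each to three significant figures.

At the critical point dD/dt = 0, so k_1 L₀ e^(−k_1 t) = k_a D. Substituting D(t) from the Streeter–Phelps equation and solving for t gives
t_c = ln[(k_a/k_1)(1 − D₀(k_a−k_1)/(k_1 L₀))] / (k_a−k_1).
Here k_a−k_1 = 0.5970 d⁻¹ and 1 − D₀(k_a−k_1)/(k_1 L₀) = 1 − 0.974×0.5970/(0.347×7.81) = 0.7854, so
t_c = ln(2.720 × 0.7854) / 0.5970 = 0.7593 / 0.5970 = 1.272 d.
D_c = (k_1/k_a) L₀ e^(−k_1 t_c) = (0.347/0.944) × 7.81 × e^(−0.347×1.272) = 0.3676 × 7.81 × 0.6432 = 1.846 mg/L.
Minimum DO = C_s − D_c = 10.3 − 1.846 = 8.454 mg/L.

t_c ≈ 1.27 d; D_c ≈ 1.85 mg/L; min DO ≈ 8.45 mg/L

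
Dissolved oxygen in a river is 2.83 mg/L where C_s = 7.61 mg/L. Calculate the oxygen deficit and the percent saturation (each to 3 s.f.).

D ≈ 4.78 mg/L; 37.2 % saturation

D = C_s − C = 7.61 − 2.83 = 4.78 mg/L.
% saturation = 2.83/7.61 × 100 = 37.2 %.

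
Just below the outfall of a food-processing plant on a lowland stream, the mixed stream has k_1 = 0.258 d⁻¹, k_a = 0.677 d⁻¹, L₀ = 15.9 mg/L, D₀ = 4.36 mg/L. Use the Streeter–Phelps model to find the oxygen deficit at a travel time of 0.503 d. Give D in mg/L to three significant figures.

D ≈ 4.74 mg/L

k_1 L₀/(k_a−k_1) = 0.258×15.9/(0.677−0.258) = 4.102/0.4190 = 9.790 mg/L.
e^(−k_1 t) = e^(−0.258×0.5030) = 0.8783; e^(−k_a t) = e^(−0.677×0.5030) = 0.7114.
D = 9.790 × (0.8783 − 0.7114) + 4.36 × 0.7114 = 1.634 + 3.102 = 4.736 mg/L.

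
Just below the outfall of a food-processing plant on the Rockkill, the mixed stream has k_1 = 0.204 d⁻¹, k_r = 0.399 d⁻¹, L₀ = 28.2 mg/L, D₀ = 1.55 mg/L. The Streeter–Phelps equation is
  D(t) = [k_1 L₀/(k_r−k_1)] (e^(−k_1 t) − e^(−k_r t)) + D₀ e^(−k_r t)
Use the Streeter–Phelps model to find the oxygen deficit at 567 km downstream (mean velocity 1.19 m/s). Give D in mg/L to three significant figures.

Travel time t = x/v = 567 km / (1.19 m/s) = 567000 m / 1.19 m/s = 476500 s = 5.515 d.
k_1 L₀/(k_r−k_1) = 0.204×28.2/(0.399−0.204) = 5.753/0.1950 = 29.50 mg/L.
e^(−k_1 t) = e^(−0.204×5.515) = 0.3247; e^(−k_r t) = e^(−0.399×5.515) = 0.1108.
D = 29.50 × (0.3247 − 0.1108) + 1.55 × 0.1108 = 6.310 + 0.1717 = 6.482 mg/L.

D ≈ 6.48 mg/L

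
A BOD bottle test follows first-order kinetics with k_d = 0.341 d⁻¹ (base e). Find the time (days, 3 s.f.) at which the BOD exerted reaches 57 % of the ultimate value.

t ≈ 2.47 d

y/L₀ = 1 − e^(−k_d t) = 0.57 ⇒ e^(−k_d t) = 0.430
t = −ln(0.430) / 0.341 = 0.8440 / 0.341 = 2.475 d.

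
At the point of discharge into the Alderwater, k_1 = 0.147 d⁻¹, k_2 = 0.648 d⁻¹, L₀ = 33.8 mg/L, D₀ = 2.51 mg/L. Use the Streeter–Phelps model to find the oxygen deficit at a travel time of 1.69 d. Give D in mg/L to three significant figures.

D ≈ 5.26 mg/L

k_1 L₀/(k_2−k_1) = 0.147×33.8/(0.648−0.147) = 4.969/0.5010 = 9.917 mg/L.
e^(−k_1 t) = e^(−0.147×1.690) = 0.7800; e^(−k_2 t) = e^(−0.648×1.690) = 0.3345.
D = 9.917 × (0.7800 − 0.3345) + 2.51 × 0.3345 = 4.418 + 0.8396 = 5.258 mg/L.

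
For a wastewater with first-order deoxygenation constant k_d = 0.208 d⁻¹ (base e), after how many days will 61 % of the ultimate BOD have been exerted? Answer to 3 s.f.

t ≈ 4.53 d

y/L₀ = 1 − e^(−k_d t) = 0.61 ⇒ e^(−k_d t) = 0.390
t = −ln(0.390) / 0.208 = 0.9416 / 0.208 = 4.527 d.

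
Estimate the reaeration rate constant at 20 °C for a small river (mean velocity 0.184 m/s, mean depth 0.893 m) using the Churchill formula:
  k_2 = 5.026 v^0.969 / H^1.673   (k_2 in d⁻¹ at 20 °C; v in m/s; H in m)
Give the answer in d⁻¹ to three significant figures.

k_2 ≈ 1.18 d⁻¹

k_2 = 5.026 × 0.184^0.969 / 0.893^1.673 = 5.026 × 0.1939 / 0.8275 = 1.178 d⁻¹.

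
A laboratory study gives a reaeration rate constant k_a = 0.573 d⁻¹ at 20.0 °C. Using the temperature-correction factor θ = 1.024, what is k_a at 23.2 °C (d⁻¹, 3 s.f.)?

k_a ≈ 0.618 d⁻¹

k_a(T₂) = k_a(T₁) · θ^(T₂−T₁) = 0.573 × 1.024^(23.2−20.0)
= 0.573 × 1.024^3.20 = 0.573 × 1.079 = 0.6182 d⁻¹.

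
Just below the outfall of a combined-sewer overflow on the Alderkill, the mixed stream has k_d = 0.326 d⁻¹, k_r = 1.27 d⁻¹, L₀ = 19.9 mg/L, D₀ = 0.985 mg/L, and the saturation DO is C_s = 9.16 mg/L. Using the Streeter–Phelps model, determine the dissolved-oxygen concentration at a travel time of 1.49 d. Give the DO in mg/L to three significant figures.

DO ≈ 5.82 mg/L

k_d L₀/(k_r−k_d) = 0.326×19.9/(1.27−0.326) = 6.487/0.9440 = 6.872 mg/L.
e^(−k_d t) = e^(−0.326×1.490) = 0.6152; e^(−k_r t) = e^(−1.27×1.490) = 0.1507.
D = 6.872 × (0.6152 − 0.1507) + 0.985 × 0.1507 = 3.192 + 0.1485 = 3.341 mg/L.
DO = C_s − D = 9.16 − 3.341 = 5.819 mg/L.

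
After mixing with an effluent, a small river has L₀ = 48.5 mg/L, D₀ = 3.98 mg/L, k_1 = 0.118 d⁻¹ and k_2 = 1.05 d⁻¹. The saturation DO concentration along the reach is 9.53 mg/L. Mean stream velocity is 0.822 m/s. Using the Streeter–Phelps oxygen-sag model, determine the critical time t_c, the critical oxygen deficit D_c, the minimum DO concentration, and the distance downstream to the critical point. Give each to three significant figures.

t_c = [1/(k_2−k_1)] ln[(k_2/k_1)(1 − D₀(k_2−k_1)/(k_1 L₀))]
= [1/(1.05−0.118)] ln[(1.05/0.118)(1 − 3.98×0.9320/(0.118×48.5))]
= (1/0.9320) ln[8.898 × 0.3519] = 1.073 × ln(3.131) = 1.073 × 1.141 = 1.225 d.
L(t_c) = L₀ e^(−k_1 t_c) = 48.5 × 0.8655 = 41.97 mg/L, and at the critical point k_2 D_c = k_1 L, so D_c = (0.118/1.05) × 41.97 = 4.717 mg/L.
Minimum DO = C_s − D_c = 9.53 − 4.717 = 4.813 mg/L.
x_c = v t_c = 0.822 m/s × 1.225 d × 86400 s/d = 86970 m ≈ 87.0 km.

t_c ≈ 1.22 d; D_c ≈ 4.72 mg/L; min DO ≈ 4.81 mg/L; x_c ≈ 87.0 km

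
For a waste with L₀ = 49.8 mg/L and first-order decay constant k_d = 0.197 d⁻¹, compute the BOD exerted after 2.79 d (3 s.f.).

y ≈ 21.1 mg/L

y_t = L₀(1 − e^(−k_d t)) = 49.8 × (1 − e^(−0.197×2.79))
= 49.8 × (1 − 0.5772) = 49.8 × 0.4228 = 21.06 mg/L.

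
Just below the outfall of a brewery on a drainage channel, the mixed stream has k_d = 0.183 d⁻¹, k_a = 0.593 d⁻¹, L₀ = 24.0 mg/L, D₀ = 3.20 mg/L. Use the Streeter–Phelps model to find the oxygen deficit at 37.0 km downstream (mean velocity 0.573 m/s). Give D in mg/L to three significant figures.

Travel time t = x/v = 37.0 km / (0.573 m/s) = 37000 m / 0.573 m/s = 64570 s = 0.7474 d.
k_d L₀/(k_a−k_d) = 0.183×24.0/(0.593−0.183) = 4.392/0.4100 = 10.71 mg/L.
e^(−k_d t) = e^(−0.183×0.7474) = 0.8722; e^(−k_a t) = e^(−0.593×0.7474) = 0.6420.
D = 10.71 × (0.8722 − 0.6420) + 3.20 × 0.6420 = 2.466 + 2.054 = 4.520 mg/L.

D ≈ 4.52 mg/L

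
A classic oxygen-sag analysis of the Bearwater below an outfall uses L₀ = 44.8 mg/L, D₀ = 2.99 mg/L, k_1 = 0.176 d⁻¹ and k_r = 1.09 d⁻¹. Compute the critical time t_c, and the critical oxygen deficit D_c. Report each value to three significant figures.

t_c = [1/(k_r−k_1)] ln[(k_r/k_1)(1 − D₀(k_r−k_1)/(k_1 L₀))]
= [1/(1.09−0.176)] ln[(1.09/0.176)(1 − 2.99×0.9140/(0.176×44.8))]
= (1/0.9140) ln[6.193 × 0.6534] = 1.094 × ln(4.047) = 1.094 × 1.398 = 1.529 d.
D_c = (k_1/k_r) L₀ e^(−k_1 t_c) = (0.176/1.09) × 44.8 × e^(−0.176×1.529) = 0.1615 × 44.8 × 0.7640 = 5.527 mg/L.

t_c ≈ 1.53 d; D_c ≈ 5.53 mg/L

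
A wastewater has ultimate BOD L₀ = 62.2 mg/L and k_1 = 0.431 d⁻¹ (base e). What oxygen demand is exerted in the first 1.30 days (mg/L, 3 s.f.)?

y_t = L₀(1 − e^(−k_1 t)) = 62.2 × (1 − e^(−0.431×1.30))
= 62.2 × (1 − 0.5710) = 62.2 × 0.4290 = 26.68 mg/L.

y ≈ 26.7 mg/L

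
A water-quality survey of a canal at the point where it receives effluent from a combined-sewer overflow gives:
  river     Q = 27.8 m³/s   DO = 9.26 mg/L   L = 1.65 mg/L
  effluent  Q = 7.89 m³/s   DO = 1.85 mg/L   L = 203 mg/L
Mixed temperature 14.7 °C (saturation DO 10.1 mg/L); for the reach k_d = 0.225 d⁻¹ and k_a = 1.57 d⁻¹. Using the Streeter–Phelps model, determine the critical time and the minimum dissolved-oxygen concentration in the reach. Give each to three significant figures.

Mixed DO = (27.8×9.26 + 7.89×1.85)/(27.8+7.89) = 272.0/35.69 = 7.622 mg/L.
Mixed L₀ = (27.8×1.65 + 7.89×203)/(35.69) = 1648/35.69 = 46.16 mg/L.
Initial deficit D₀ = C_s − DO₀ = 10.1 − 7.622 = 2.478 mg/L.
t_c = (1/1.345) ln[(1.57/0.225)(1 − 2.478×1.345/(0.225×46.16))] = 0.7435 × ln(4.739) = 1.157 d.
D_c = (0.225/1.57) × 46.16 × e^(−0.225×1.157) = 0.1433 × 46.16 × 0.7709 = 5.100 mg/L.
Minimum DO = 10.1 − 5.100 = 5.000 mg/L.

t_c ≈ 1.16 d; minimum DO ≈ 5.00 mg/L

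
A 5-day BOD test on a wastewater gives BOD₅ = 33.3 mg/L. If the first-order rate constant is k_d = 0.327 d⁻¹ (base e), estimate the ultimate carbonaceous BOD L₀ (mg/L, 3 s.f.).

BOD₅ = L₀(1 − e^(−5k_d)) ⇒ L₀ = BOD₅ / (1 − e^(−5×0.327))
= 33.3 / (1 − 0.1950) = 33.3 / 0.8050 = 41.36 mg/L.

L₀ ≈ 41.4 mg/L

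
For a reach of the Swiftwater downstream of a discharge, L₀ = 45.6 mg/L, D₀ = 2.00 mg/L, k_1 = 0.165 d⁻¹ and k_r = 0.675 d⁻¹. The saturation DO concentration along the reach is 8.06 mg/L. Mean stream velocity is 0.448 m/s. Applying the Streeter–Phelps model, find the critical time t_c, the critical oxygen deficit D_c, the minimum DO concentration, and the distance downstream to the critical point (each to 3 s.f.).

t_c ≈ 2.48 d; D_c ≈ 7.41 mg/L; min DO ≈ 0.652 mg/L; x_c ≈ 95.9 km

t_c = [1/(k_r−k_1)] ln[(k_r/k_1)(1 − D₀(k_r−k_1)/(k_1 L₀))]
= [1/(0.675−0.165)] ln[(0.675/0.165)(1 − 2.00×0.5100/(0.165×45.6))]
= (1/0.5100) ln[4.091 × 0.8644] = 1.961 × ln(3.536) = 1.961 × 1.263 = 2.477 d.
L(t_c) = L₀ e^(−k_1 t_c) = 45.6 × 0.6645 = 30.30 mg/L, and at the critical point k_r D_c = k_1 L, so D_c = (0.165/0.675) × 30.30 = 7.408 mg/L.
Minimum DO = C_s − D_c = 8.06 − 7.408 = 0.6525 mg/L.
x_c = v t_c = 0.448 m/s × 2.477 d × 86400 s/d = 95860 m ≈ 95.9 km.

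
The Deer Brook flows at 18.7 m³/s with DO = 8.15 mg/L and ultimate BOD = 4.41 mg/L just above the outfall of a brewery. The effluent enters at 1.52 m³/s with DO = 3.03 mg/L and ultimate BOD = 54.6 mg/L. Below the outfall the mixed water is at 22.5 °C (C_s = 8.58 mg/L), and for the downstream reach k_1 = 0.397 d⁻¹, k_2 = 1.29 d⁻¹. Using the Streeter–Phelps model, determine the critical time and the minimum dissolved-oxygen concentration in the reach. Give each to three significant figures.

t_c ≈ 1.04 d; minimum DO ≈ 6.91 mg/L

Mixed DO = (18.7×8.15 + 1.52×3.03)/(18.7+1.52) = 157.0/20.22 = 7.765 mg/L.
Mixed L₀ = (18.7×4.41 + 1.52×54.6)/(20.22) = 165.5/20.22 = 8.183 mg/L.
Initial deficit D₀ = C_s − DO₀ = 8.58 − 7.765 = 0.8149 mg/L.
t_c = (1/0.8930) ln[(1.29/0.397)(1 − 0.8149×0.8930/(0.397×8.183))] = 1.120 × ln(2.522) = 1.036 d.
D_c = (0.397/1.29) × 8.183 × e^(−0.397×1.036) = 0.3078 × 8.183 × 0.6629 = 1.669 mg/L.
Minimum DO = 8.58 − 1.669 = 6.911 mg/L.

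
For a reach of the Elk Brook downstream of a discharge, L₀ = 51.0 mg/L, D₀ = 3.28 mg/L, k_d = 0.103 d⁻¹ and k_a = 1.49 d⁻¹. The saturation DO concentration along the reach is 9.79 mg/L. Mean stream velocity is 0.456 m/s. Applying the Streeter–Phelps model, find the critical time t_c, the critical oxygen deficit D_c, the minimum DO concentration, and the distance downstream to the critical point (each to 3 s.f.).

t_c = [1/(k_a−k_d)] ln[(k_a/k_d)(1 − D₀(k_a−k_d)/(k_d L₀))]
= [1/(1.49−0.103)] ln[(1.49/0.103)(1 − 3.28×1.387/(0.103×51.0))]
= (1/1.387) ln[14.47 × 0.1340] = 0.7210 × ln(1.938) = 0.7210 × 0.6615 = 0.4769 d.
D_c = (k_d/k_a) L₀ e^(−k_d t_c) = (0.103/1.49) × 51.0 × e^(−0.103×0.4769) = 0.06913 × 51.0 × 0.9521 = 3.356 mg/L.
Minimum DO = C_s − D_c = 9.79 − 3.356 = 6.434 mg/L.
x_c = v t_c = 0.456 m/s × 0.4769 d × 86400 s/d = 18790 m ≈ 18.8 km.

t_c ≈ 0.477 d; D_c ≈ 3.36 mg/L; min DO ≈ 6.43 mg/L; x_c ≈ 18.8 km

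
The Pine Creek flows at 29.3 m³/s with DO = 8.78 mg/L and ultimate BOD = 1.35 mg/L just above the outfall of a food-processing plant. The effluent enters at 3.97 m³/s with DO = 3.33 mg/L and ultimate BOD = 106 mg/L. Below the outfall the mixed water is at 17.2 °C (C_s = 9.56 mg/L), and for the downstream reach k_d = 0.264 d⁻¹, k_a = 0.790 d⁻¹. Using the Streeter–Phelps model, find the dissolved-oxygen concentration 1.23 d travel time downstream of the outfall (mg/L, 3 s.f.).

DO ≈ 6.63 mg/L

Mixed DO = (29.3×8.78 + 3.97×3.33)/(29.3+3.97) = 270.5/33.27 = 8.130 mg/L.
Mixed L₀ = (29.3×1.35 + 3.97×106)/(33.27) = 460.4/33.27 = 13.84 mg/L.
Initial deficit D₀ = C_s − DO₀ = 9.56 − 8.130 = 1.430 mg/L.
D(1.23) = [0.264×13.84/(0.790−0.264)](e^(−0.264×1.23) − e^(−0.790×1.23)) + 1.430 e^(−0.790×1.23)
= 6.945 × (0.7227 − 0.3784) + 1.430 × 0.3784 = 2.932 mg/L.
DO = 9.56 − 2.932 = 6.628 mg/L.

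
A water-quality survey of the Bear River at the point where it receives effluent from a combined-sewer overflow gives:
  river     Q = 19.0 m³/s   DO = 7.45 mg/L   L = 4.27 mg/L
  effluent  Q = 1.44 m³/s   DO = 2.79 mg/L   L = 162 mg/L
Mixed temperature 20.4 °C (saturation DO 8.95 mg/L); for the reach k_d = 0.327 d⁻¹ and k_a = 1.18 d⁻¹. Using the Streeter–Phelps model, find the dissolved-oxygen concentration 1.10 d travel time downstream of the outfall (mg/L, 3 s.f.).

Mixed DO = (19.0×7.45 + 1.44×2.79)/(19.0+1.44) = 145.6/20.44 = 7.122 mg/L.
Mixed L₀ = (19.0×4.27 + 1.44×162)/(20.44) = 314.4/20.44 = 15.38 mg/L.
Initial deficit D₀ = C_s − DO₀ = 8.95 − 7.122 = 1.828 mg/L.
D(1.10) = [0.327×15.38/(1.18−0.327)](e^(−0.327×1.10) − e^(−1.18×1.10)) + 1.828 e^(−1.18×1.10)
= 5.897 × (0.6979 − 0.2731) + 1.828 × 0.2731 = 3.004 mg/L.
DO = 8.95 − 3.004 = 5.946 mg/L.

DO ≈ 5.95 mg/L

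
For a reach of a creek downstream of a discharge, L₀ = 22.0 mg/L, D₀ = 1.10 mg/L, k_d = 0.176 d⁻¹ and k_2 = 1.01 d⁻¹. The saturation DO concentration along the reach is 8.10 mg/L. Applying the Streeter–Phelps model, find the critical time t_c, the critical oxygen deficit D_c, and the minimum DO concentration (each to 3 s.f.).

t_c ≈ 1.77 d; D_c ≈ 2.81 mg/L; min DO ≈ 5.29 mg/L

t_c = [1/(k_2−k_d)] ln[(k_2/k_d)(1 − D₀(k_2−k_d)/(k_d L₀))]
= [1/(1.01−0.176)] ln[(1.01/0.176)(1 − 1.10×0.8340/(0.176×22.0))]
= (1/0.8340) ln[5.739 × 0.7631] = 1.199 × ln(4.379) = 1.199 × 1.477 = 1.771 d.
D_c = (k_d/k_2) L₀ e^(−k_d t_c) = (0.176/1.01) × 22.0 × e^(−0.176×1.771) = 0.1743 × 22.0 × 0.7322 = 2.807 mg/L.
Minimum DO = C_s − D_c = 8.10 − 2.807 = 5.293 mg/L.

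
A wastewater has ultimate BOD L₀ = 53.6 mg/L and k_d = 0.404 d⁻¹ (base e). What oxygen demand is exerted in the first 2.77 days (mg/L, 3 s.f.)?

y_t = L₀(1 − e^(−k_d t)) = 53.6 × (1 − e^(−0.404×2.77))
= 53.6 × (1 − 0.3266) = 53.6 × 0.6734 = 36.10 mg/L.

y ≈ 36.1 mg/L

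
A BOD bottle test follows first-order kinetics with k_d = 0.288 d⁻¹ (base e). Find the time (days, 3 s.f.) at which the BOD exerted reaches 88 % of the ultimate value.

t ≈ 7.36 d

y/L₀ = 1 − e^(−k_d t) = 0.88 ⇒ e^(−k_d t) = 0.120
t = −ln(0.120) / 0.288 = 2.120 / 0.288 = 7.362 d.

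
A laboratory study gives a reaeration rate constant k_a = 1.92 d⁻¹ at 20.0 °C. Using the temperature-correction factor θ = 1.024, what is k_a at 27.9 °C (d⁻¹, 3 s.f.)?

k_a(T₂) = k_a(T₁) · θ^(T₂−T₁) = 1.92 × 1.024^(27.9−20.0)
= 1.92 × 1.024^7.90 = 1.92 × 1.206 = 2.316 d⁻¹.

k_a ≈ 2.32 d⁻¹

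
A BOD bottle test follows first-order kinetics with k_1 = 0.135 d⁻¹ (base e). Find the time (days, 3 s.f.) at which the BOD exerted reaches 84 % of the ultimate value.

y/L₀ = 1 − e^(−k_1 t) = 0.84 ⇒ e^(−k_1 t) = 0.160
t = −ln(0.160) / 0.135 = 1.833 / 0.135 = 13.57 d.

t ≈ 13.6 d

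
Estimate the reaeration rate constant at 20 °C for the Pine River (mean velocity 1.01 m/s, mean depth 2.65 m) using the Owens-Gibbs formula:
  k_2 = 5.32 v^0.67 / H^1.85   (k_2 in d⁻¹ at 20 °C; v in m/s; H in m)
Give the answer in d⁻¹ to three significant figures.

k_2 = 5.32 × 1.01^0.67 / 2.65^1.85 = 5.32 × 1.007 / 6.067 = 0.8827 d⁻¹.

k_2 ≈ 0.883 d⁻¹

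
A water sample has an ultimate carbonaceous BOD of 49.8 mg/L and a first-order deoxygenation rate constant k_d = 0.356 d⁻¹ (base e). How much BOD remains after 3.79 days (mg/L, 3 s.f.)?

L_t = L₀ e^(−k_d t) = 49.8 × e^(−0.356×3.79) = 49.8 × 0.2594 = 12.92 mg/L.

L ≈ 12.9 mg/L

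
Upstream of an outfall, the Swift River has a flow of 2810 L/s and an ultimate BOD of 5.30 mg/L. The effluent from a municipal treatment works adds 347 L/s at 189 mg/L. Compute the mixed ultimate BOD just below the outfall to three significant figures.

25.5 mg/L

Flow-weighted mixing: C = (Q_r C_r + Q_w C_w)/(Q_r + Q_w)
= (2810×5.30 + 347×189)/(2810 + 347) = 80480/3157 = 25.49 mg/L.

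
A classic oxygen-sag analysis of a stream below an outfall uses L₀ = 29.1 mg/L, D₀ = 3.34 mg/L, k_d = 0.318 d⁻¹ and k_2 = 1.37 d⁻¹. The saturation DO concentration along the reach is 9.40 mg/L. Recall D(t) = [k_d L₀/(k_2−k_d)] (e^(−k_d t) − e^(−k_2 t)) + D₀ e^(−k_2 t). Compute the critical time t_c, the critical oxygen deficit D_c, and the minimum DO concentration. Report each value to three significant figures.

t_c ≈ 0.934 d; D_c ≈ 5.02 mg/L; min DO ≈ 4.38 mg/L

t_c = [1/(k_2−k_d)] ln[(k_2/k_d)(1 − D₀(k_2−k_d)/(k_d L₀))]
= [1/(1.37−0.318)] ln[(1.37/0.318)(1 − 3.34×1.052/(0.318×29.1))]
= (1/1.052) ln[4.308 × 0.6203] = 0.9506 × ln(2.672) = 0.9506 × 0.9830 = 0.9344 d.
D_c = (k_d/k_2) L₀ e^(−k_d t_c) = (0.318/1.37) × 29.1 × e^(−0.318×0.9344) = 0.2321 × 29.1 × 0.7429 = 5.018 mg/L.
Minimum DO = C_s − D_c = 9.40 − 5.018 = 4.382 mg/L.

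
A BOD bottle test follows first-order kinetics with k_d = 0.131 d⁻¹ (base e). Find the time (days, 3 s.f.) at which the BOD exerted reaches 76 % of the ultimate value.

t ≈ 10.9 d

y/L₀ = 1 − e^(−k_d t) = 0.76 ⇒ e^(−k_d t) = 0.240
t = −ln(0.240) / 0.131 = 1.427 / 0.131 = 10.89 d.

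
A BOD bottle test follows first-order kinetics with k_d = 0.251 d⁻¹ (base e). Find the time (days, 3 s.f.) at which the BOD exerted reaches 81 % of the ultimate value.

t ≈ 6.62 d

y/L₀ = 1 − e^(−k_d t) = 0.81 ⇒ e^(−k_d t) = 0.190
t = −ln(0.190) / 0.251 = 1.661 / 0.251 = 6.616 d.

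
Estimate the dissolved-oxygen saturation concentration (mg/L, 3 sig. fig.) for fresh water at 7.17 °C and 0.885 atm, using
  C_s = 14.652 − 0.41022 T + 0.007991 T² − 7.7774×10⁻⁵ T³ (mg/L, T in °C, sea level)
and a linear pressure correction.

C_s ≈ 10.7 mg/L

At sea level: C_s = 14.652 − 0.41022×7.17 + 0.007991×7.17² − 7.7774×10⁻⁵×7.17³ = 12.09 mg/L.
Pressure correction: C_s' = 12.09 × 0.885 = 10.70 mg/L.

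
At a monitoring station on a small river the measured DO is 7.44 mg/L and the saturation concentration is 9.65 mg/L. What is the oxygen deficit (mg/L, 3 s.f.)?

D = C_s − C = 9.65 − 7.44 = 2.21 mg/L.

D ≈ 2.21 mg/L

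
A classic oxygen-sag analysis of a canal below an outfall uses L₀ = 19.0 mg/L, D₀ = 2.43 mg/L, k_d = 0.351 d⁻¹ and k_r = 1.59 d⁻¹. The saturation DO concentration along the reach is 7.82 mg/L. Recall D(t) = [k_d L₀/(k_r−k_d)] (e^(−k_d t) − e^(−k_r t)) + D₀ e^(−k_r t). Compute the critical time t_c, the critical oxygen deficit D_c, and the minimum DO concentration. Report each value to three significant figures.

At the critical point dD/dt = 0, so k_d L₀ e^(−k_d t) = k_r D. Substituting D(t) from the Streeter–Phelps equation and solving for t gives
t_c = ln[(k_r/k_d)(1 − D₀(k_r−k_d)/(k_d L₀))] / (k_r−k_d).
Here k_r−k_d = 1.239 d⁻¹ and 1 − D₀(k_r−k_d)/(k_d L₀) = 1 − 2.43×1.239/(0.351×19.0) = 0.5485, so
t_c = ln(4.530 × 0.5485) / 1.239 = 0.9102 / 1.239 = 0.7346 d.
L(t_c) = L₀ e^(−k_d t_c) = 19.0 × 0.7727 = 14.68 mg/L, and at the critical point k_r D_c = k_d L, so D_c = (0.351/1.59) × 14.68 = 3.241 mg/L.
Minimum DO = C_s − D_c = 7.82 − 3.241 = 4.579 mg/L.

t_c ≈ 0.735 d; D_c ≈ 3.24 mg/L; min DO ≈ 4.58 mg/L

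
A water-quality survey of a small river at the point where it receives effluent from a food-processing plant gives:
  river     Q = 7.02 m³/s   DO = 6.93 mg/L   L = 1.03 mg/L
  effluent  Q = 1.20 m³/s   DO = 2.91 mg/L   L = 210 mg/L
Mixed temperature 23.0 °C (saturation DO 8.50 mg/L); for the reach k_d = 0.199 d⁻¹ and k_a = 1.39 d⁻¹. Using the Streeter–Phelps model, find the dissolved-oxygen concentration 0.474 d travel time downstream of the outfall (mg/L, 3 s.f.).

DO ≈ 5.32 mg/L

Mixed DO = (7.02×6.93 + 1.20×2.91)/(7.02+1.20) = 52.14/8.220 = 6.343 mg/L.
Mixed L₀ = (7.02×1.03 + 1.20×210)/(8.220) = 259.2/8.220 = 31.54 mg/L.
Initial deficit D₀ = C_s − DO₀ = 8.50 − 6.343 = 2.157 mg/L.
D(0.474) = [0.199×31.54/(1.39−0.199)](e^(−0.199×0.474) − e^(−1.39×0.474)) + 2.157 e^(−1.39×0.474)
= 5.269 × (0.9100 − 0.5174) + 2.157 × 0.5174 = 3.185 mg/L.
DO = 8.50 − 3.185 = 5.315 mg/L.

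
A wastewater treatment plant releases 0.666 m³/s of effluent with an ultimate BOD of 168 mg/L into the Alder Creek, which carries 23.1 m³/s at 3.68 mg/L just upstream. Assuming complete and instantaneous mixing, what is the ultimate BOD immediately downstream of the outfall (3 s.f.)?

Flow-weighted mixing: C = (Q_r C_r + Q_w C_w)/(Q_r + Q_w)
= (23.1×3.68 + 0.666×168)/(23.1 + 0.666) = 196.9/23.77 = 8.285 mg/L.

8.28 mg/L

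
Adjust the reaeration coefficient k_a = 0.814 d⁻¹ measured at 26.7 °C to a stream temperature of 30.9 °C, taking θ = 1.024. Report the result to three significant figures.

k_a(T₂) = k_a(T₁) · θ^(T₂−T₁) = 0.814 × 1.024^(30.9−26.7)
= 0.814 × 1.024^4.20 = 0.814 × 1.105 = 0.8993 d⁻¹.

k_a ≈ 0.899 d⁻¹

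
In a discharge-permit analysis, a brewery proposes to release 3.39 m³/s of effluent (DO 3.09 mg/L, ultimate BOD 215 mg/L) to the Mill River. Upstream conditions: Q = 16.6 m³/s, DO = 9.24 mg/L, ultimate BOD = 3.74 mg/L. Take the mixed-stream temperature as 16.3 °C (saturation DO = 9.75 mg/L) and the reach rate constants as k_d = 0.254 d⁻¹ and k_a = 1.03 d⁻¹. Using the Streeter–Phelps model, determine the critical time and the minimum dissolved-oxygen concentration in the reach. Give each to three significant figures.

t_c ≈ 1.64 d; minimum DO ≈ 3.32 mg/L

Mixed DO = (16.6×9.24 + 3.39×3.09)/(16.6+3.39) = 163.9/19.99 = 8.197 mg/L.
Mixed L₀ = (16.6×3.74 + 3.39×215)/(19.99) = 790.9/19.99 = 39.57 mg/L.
Initial deficit D₀ = C_s − DO₀ = 9.75 − 8.197 = 1.553 mg/L.
t_c = (1/0.7760) ln[(1.03/0.254)(1 − 1.553×0.7760/(0.254×39.57))] = 1.289 × ln(3.569) = 1.639 d.
D_c = (0.254/1.03) × 39.57 × e^(−0.254×1.639) = 0.2466 × 39.57 × 0.6594 = 6.434 mg/L.
Minimum DO = 9.75 − 6.434 = 3.316 mg/L.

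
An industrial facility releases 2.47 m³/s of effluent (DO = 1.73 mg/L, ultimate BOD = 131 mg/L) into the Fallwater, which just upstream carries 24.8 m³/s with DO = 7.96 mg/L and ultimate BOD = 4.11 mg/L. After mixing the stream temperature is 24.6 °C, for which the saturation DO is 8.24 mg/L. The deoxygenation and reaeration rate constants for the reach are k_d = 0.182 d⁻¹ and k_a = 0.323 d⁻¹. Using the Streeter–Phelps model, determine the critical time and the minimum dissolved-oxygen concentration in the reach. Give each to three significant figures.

Mixed DO = (24.8×7.96 + 2.47×1.73)/(24.8+2.47) = 201.7/27.27 = 7.396 mg/L.
Mixed L₀ = (24.8×4.11 + 2.47×131)/(27.27) = 425.5/27.27 = 15.60 mg/L.
Initial deficit D₀ = C_s − DO₀ = 8.24 − 7.396 = 0.8443 mg/L.
t_c = (1/0.1410) ln[(0.323/0.182)(1 − 0.8443×0.1410/(0.182×15.60))] = 7.092 × ln(1.700) = 3.765 d.
D_c = (0.182/0.323) × 15.60 × e^(−0.182×3.765) = 0.5635 × 15.60 × 0.5040 = 4.431 mg/L.
Minimum DO = 8.24 − 4.431 = 3.809 mg/L.

t_c ≈ 3.76 d; minimum DO ≈ 3.81 mg/L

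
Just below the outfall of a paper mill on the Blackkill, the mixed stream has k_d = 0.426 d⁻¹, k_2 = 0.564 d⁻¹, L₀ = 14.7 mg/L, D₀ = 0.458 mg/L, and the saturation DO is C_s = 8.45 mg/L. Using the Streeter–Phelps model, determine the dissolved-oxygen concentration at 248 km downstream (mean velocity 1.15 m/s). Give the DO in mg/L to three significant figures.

DO ≈ 3.77 mg/L

Travel time t = x/v = 248 km / (1.15 m/s) = 248000 m / 1.15 m/s = 215700 s = 2.496 d.
k_d L₀/(k_2−k_d) = 0.426×14.7/(0.564−0.426) = 6.262/0.1380 = 45.38 mg/L.
e^(−k_d t) = e^(−0.426×2.496) = 0.3453; e^(−k_2 t) = e^(−0.564×2.496) = 0.2447.
D = 45.38 × (0.3453 − 0.2447) + 0.458 × 0.2447 = 4.566 + 0.1121 = 4.678 mg/L.
DO = C_s − D = 8.45 − 4.678 = 3.772 mg/L.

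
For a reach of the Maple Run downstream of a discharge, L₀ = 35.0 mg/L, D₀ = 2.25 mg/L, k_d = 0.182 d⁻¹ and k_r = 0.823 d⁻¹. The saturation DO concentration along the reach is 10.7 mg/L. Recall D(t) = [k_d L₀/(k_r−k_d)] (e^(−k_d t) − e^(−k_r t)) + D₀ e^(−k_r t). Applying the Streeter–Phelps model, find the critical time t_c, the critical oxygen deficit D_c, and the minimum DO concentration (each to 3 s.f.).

With k_r/k_d = 4.522 and 1 − D₀(k_r−k_d)/(k_d L₀) = 0.7736,
t_c = ln(4.522 × 0.7736) / (0.823 − 0.182) = ln(3.498) / 0.6410 = 1.252/0.6410 = 1.954 d.
D_c = (k_d/k_r) L₀ e^(−k_d t_c) = (0.182/0.823) × 35.0 × e^(−0.182×1.954) = 0.2211 × 35.0 × 0.7008 = 5.424 mg/L.
Minimum DO = C_s − D_c = 10.7 − 5.424 = 5.276 mg/L.

t_c ≈ 1.95 d; D_c ≈ 5.42 mg/L; min DO ≈ 5.28 mg/L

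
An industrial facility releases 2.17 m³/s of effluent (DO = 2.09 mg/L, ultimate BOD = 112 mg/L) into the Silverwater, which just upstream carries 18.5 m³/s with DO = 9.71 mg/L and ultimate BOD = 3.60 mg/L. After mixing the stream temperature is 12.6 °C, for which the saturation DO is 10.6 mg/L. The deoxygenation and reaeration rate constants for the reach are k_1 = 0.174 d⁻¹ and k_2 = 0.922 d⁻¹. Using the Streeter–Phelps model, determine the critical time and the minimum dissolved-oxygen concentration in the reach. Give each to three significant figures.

t_c ≈ 1.34 d; minimum DO ≈ 8.36 mg/L

Mixed DO = (18.5×9.71 + 2.17×2.09)/(18.5+2.17) = 184.2/20.67 = 8.910 mg/L.
Mixed L₀ = (18.5×3.60 + 2.17×112)/(20.67) = 309.6/20.67 = 14.98 mg/L.
Initial deficit D₀ = C_s − DO₀ = 10.6 − 8.910 = 1.690 mg/L.
t_c = (1/0.7480) ln[(0.922/0.174)(1 − 1.690×0.7480/(0.174×14.98))] = 1.337 × ln(2.729) = 1.342 d.
D_c = (0.174/0.922) × 14.98 × e^(−0.174×1.342) = 0.1887 × 14.98 × 0.7917 = 2.238 mg/L.
Minimum DO = 10.6 − 2.238 = 8.362 mg/L.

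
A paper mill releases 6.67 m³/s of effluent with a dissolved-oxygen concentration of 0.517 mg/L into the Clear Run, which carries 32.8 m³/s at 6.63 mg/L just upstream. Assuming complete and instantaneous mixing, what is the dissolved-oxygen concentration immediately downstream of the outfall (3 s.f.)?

5.60 mg/L

Flow-weighted mixing: C = (Q_r C_r + Q_w C_w)/(Q_r + Q_w)
= (32.8×6.63 + 6.67×0.517)/(32.8 + 6.67) = 220.9/39.47 = 5.597 mg/L.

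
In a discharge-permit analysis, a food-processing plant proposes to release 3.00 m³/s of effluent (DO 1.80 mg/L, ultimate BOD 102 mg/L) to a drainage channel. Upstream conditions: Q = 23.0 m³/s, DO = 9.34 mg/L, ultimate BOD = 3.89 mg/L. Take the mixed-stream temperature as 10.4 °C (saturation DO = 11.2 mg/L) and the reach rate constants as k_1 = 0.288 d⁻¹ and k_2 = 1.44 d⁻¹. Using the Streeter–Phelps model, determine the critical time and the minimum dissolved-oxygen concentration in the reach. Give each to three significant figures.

t_c ≈ 0.298 d; minimum DO ≈ 8.41 mg/L

Mixed DO = (23.0×9.34 + 3.00×1.80)/(23.0+3.00) = 220.2/26.00 = 8.470 mg/L.
Mixed L₀ = (23.0×3.89 + 3.00×102)/(26.00) = 395.5/26.00 = 15.21 mg/L.
Initial deficit D₀ = C_s − DO₀ = 11.2 − 8.470 = 2.730 mg/L.
t_c = (1/1.152) ln[(1.44/0.288)(1 − 2.730×1.152/(0.288×15.21))] = 0.8681 × ln(1.410) = 0.2985 d.
D_c = (0.288/1.44) × 15.21 × e^(−0.288×0.2985) = 0.2000 × 15.21 × 0.9176 = 2.792 mg/L.
Minimum DO = 11.2 − 2.792 = 8.408 mg/L.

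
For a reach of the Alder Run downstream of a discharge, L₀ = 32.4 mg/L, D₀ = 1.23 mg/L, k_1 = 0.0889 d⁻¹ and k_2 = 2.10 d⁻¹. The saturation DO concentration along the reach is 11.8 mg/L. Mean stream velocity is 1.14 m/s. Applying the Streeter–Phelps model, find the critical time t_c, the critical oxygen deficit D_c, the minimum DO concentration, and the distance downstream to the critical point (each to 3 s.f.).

t_c ≈ 0.599 d; D_c ≈ 1.30 mg/L; min DO ≈ 10.5 mg/L; x_c ≈ 59.0 km

t_c = [1/(k_2−k_1)] ln[(k_2/k_1)(1 − D₀(k_2−k_1)/(k_1 L₀))]
= [1/(2.10−0.0889)] ln[(2.10/0.0889)(1 − 1.23×2.011/(0.0889×32.4))]
= (1/2.011) ln[23.62 × 0.1412] = 0.4972 × ln(3.335) = 0.4972 × 1.205 = 0.5990 d.
D_c = (k_1/k_2) L₀ e^(−k_1 t_c) = (0.0889/2.10) × 32.4 × e^(−0.0889×0.5990) = 0.04233 × 32.4 × 0.9481 = 1.300 mg/L.
Minimum DO = C_s − D_c = 11.8 − 1.300 = 10.50 mg/L.
x_c = v t_c = 1.14 m/s × 0.5990 d × 86400 s/d = 59000 m ≈ 59.0 km.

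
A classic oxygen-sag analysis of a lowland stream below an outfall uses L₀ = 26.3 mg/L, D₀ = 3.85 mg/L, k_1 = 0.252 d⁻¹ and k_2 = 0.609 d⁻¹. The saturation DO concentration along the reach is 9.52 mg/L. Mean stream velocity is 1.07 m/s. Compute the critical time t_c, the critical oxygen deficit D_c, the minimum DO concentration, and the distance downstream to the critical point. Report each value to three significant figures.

t_c = [1/(k_2−k_1)] ln[(k_2/k_1)(1 − D₀(k_2−k_1)/(k_1 L₀))]
= [1/(0.609−0.252)] ln[(0.609/0.252)(1 − 3.85×0.3570/(0.252×26.3))]
= (1/0.3570) ln[2.417 × 0.7926] = 2.801 × ln(1.915) = 2.801 × 0.6500 = 1.821 d.
D_c = (k_1/k_2) L₀ e^(−k_1 t_c) = (0.252/0.609) × 26.3 × e^(−0.252×1.821) = 0.4138 × 26.3 × 0.6320 = 6.878 mg/L.
Minimum DO = C_s − D_c = 9.52 − 6.878 = 2.642 mg/L.
x_c = v t_c = 1.07 m/s × 1.821 d × 86400 s/d = 168300 m ≈ 168 km.

t_c ≈ 1.82 d; D_c ≈ 6.88 mg/L; min DO ≈ 2.64 mg/L; x_c ≈ 168 km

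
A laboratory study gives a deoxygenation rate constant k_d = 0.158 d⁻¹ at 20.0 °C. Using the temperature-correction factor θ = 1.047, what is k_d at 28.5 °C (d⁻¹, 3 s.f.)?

k_d(T₂) = k_d(T₁) · θ^(T₂−T₁) = 0.158 × 1.047^(28.5−20.0)
= 0.158 × 1.047^8.50 = 0.158 × 1.478 = 0.2335 d⁻¹.

k_d ≈ 0.233 d⁻¹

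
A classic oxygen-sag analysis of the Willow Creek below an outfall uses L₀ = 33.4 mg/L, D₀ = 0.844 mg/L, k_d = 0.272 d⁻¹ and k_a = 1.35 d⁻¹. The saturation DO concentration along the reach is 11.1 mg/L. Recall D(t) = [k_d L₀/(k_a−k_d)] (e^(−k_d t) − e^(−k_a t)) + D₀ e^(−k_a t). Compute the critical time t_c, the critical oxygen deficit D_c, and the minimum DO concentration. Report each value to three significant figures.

t_c ≈ 1.39 d; D_c ≈ 4.61 mg/L; min DO ≈ 6.49 mg/L

At the critical point dD/dt = 0, so k_d L₀ e^(−k_d t) = k_a D. Substituting D(t) from the Streeter–Phelps equation and solving for t gives
t_c = ln[(k_a/k_d)(1 − D₀(k_a−k_d)/(k_d L₀))] / (k_a−k_d).
Here k_a−k_d = 1.078 d⁻¹ and 1 − D₀(k_a−k_d)/(k_d L₀) = 1 − 0.844×1.078/(0.272×33.4) = 0.8999, so
t_c = ln(4.963 × 0.8999) / 1.078 = 1.497 / 1.078 = 1.388 d.
L(t_c) = L₀ e^(−k_d t_c) = 33.4 × 0.6855 = 22.90 mg/L, and at the critical point k_a D_c = k_d L, so D_c = (0.272/1.35) × 22.90 = 4.613 mg/L.
Minimum DO = C_s − D_c = 11.1 − 4.613 = 6.487 mg/L.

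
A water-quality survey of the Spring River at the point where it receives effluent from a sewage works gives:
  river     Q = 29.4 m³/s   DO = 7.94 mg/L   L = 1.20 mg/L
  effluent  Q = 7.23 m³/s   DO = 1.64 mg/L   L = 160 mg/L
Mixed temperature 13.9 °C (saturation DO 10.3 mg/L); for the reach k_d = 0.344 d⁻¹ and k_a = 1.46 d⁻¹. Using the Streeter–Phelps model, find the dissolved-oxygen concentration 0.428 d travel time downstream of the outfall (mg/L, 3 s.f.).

Mixed DO = (29.4×7.94 + 7.23×1.64)/(29.4+7.23) = 245.3/36.63 = 6.697 mg/L.
Mixed L₀ = (29.4×1.20 + 7.23×160)/(36.63) = 1192/36.63 = 32.54 mg/L.
Initial deficit D₀ = C_s − DO₀ = 10.3 − 6.697 = 3.603 mg/L.
D(0.428) = [0.344×32.54/(1.46−0.344)](e^(−0.344×0.428) − e^(−1.46×0.428)) + 3.603 e^(−1.46×0.428)
= 10.03 × (0.8631 − 0.5353) + 3.603 × 0.5353 = 5.217 mg/L.
DO = 10.3 − 5.217 = 5.083 mg/L.

DO ≈ 5.08 mg/L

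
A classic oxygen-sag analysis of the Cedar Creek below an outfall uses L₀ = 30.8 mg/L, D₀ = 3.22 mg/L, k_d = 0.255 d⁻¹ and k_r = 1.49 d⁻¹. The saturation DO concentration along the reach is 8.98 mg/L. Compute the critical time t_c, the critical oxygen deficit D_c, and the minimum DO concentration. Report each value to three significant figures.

At the critical point dD/dt = 0, so k_d L₀ e^(−k_d t) = k_r D. Substituting D(t) from the Streeter–Phelps equation and solving for t gives
t_c = ln[(k_r/k_d)(1 − D₀(k_r−k_d)/(k_d L₀))] / (k_r−k_d).
Here k_r−k_d = 1.235 d⁻¹ and 1 − D₀(k_r−k_d)/(k_d L₀) = 1 − 3.22×1.235/(0.255×30.8) = 0.4937, so
t_c = ln(5.843 × 0.4937) / 1.235 = 1.059 / 1.235 = 0.8578 d.
D_c = (k_d/k_r) L₀ e^(−k_d t_c) = (0.255/1.49) × 30.8 × e^(−0.255×0.8578) = 0.1711 × 30.8 × 0.8035 = 4.236 mg/L.
Minimum DO = C_s − D_c = 8.98 − 4.236 = 4.744 mg/L.

t_c ≈ 0.858 d; D_c ≈ 4.24 mg/L; min DO ≈ 4.74 mg/L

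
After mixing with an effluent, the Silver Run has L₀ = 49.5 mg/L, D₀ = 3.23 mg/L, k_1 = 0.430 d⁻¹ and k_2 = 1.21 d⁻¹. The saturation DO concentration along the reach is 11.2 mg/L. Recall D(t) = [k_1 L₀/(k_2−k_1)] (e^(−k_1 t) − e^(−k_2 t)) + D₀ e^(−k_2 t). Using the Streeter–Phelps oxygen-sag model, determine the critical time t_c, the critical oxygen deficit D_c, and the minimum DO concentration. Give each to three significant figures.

With k_2/k_1 = 2.814 and 1 − D₀(k_2−k_1)/(k_1 L₀) = 0.8816,
t_c = ln(2.814 × 0.8816) / (1.21 − 0.430) = ln(2.481) / 0.7800 = 0.9086/0.7800 = 1.165 d.
D_c = (k_1/k_2) L₀ e^(−k_1 t_c) = (0.430/1.21) × 49.5 × e^(−0.430×1.165) = 0.3554 × 49.5 × 0.6060 = 10.66 mg/L.
Minimum DO = C_s − D_c = 11.2 − 10.66 = 0.5402 mg/L.

t_c ≈ 1.16 d; D_c ≈ 10.7 mg/L; min DO ≈ 0.540 mg/L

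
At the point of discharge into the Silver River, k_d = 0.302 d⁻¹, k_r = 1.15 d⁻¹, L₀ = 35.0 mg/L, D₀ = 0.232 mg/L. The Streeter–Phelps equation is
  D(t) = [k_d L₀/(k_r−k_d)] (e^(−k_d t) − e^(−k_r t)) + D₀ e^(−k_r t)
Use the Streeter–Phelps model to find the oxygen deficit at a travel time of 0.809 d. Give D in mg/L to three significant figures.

k_d L₀/(k_r−k_d) = 0.302×35.0/(1.15−0.302) = 10.57/0.8480 = 12.46 mg/L.
e^(−k_d t) = e^(−0.302×0.8090) = 0.7832; e^(−k_r t) = e^(−1.15×0.8090) = 0.3944.
D = 12.46 × (0.7832 − 0.3944) + 0.232 × 0.3944 = 4.847 + 0.09150 = 4.938 mg/L.

D ≈ 4.94 mg/L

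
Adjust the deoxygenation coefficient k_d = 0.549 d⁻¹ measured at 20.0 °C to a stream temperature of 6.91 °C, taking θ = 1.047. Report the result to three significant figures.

k_d ≈ 0.301 d⁻¹

k_d(T₂) = k_d(T₁) · θ^(T₂−T₁) = 0.549 × 1.047^(6.91−20.0)
= 0.549 × 1.047^-13.1 = 0.549 × 0.5481 = 0.3009 d⁻¹.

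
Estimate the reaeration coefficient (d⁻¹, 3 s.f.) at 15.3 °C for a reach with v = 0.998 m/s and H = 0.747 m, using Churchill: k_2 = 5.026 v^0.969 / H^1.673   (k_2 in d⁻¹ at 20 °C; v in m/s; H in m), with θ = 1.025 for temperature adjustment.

k_2 ≈ 7.28 d⁻¹

k_2(20) = 5.026 × 0.998^0.969 / 0.747^1.673 = 5.026 × 0.9981 / 0.6139 = 8.172 d⁻¹.
k_2(15.3) = 8.172 × 1.025^(15.3−20) = 8.172 × 0.8904 = 7.276 d⁻¹.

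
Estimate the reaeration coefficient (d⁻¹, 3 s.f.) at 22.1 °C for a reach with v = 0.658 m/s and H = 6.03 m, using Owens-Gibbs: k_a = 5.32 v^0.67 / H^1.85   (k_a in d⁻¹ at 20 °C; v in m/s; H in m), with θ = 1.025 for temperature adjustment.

k_a(20) = 5.32 × 0.658^0.67 / 6.03^1.85 = 5.32 × 0.7555 / 27.77 = 0.1447 d⁻¹.
k_a(22.1) = 0.1447 × 1.025^(22.1−20) = 0.1447 × 1.053 = 0.1524 d⁻¹.

k_a ≈ 0.152 d⁻¹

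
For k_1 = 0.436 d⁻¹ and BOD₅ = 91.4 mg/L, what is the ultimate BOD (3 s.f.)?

BOD₅ = L₀(1 − e^(−5k_1)) ⇒ L₀ = BOD₅ / (1 − e^(−5×0.436))
= 91.4 / (1 − 0.1130) = 91.4 / 0.8870 = 103.0 mg/L.

L₀ ≈ 103 mg/L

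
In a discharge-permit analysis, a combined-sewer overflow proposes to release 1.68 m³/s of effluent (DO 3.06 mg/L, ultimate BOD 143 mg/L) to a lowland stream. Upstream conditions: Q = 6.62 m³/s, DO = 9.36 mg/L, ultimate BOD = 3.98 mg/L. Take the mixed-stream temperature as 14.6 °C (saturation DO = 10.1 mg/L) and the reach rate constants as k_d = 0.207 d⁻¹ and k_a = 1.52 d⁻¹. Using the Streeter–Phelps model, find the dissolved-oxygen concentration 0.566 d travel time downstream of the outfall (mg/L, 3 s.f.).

Mixed DO = (6.62×9.36 + 1.68×3.06)/(6.62+1.68) = 67.10/8.300 = 8.085 mg/L.
Mixed L₀ = (6.62×3.98 + 1.68×143)/(8.300) = 266.6/8.300 = 32.12 mg/L.
Initial deficit D₀ = C_s − DO₀ = 10.1 − 8.085 = 2.015 mg/L.
D(0.566) = [0.207×32.12/(1.52−0.207)](e^(−0.207×0.566) − e^(−1.52×0.566)) + 2.015 e^(−1.52×0.566)
= 5.064 × (0.8894 − 0.4230) + 2.015 × 0.4230 = 3.214 mg/L.
DO = 10.1 − 3.214 = 6.886 mg/L.

DO ≈ 6.89 mg/L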